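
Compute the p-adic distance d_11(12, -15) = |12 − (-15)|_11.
d_11(12, -15) = 1

Step 1 — x − y = 12 − (-15) = 27. Step 2 — v_11(27) = 0 (factor: 27 = (11^0 · 27); the sign does not affect v_p). Step 3 — |x − y|_11 = 11^{0} = 1.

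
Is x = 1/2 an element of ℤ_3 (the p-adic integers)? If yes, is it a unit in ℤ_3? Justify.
x ∈ ℤ_3^× (unit); v_3(x) = 0

ℤ_3 = {x ∈ ℚ_3 : v_3(x) ≥ 0} and ℤ_3^× = {x ∈ ℤ_3 : v_3(x) = 0}. Here v_3(1/2) = v_3(num) − v_3(den) = 0; compare against these criteria.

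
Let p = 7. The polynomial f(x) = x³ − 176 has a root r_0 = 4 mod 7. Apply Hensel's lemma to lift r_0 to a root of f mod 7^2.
r_1 = 39 (mod 49)

Hensel: r_{i+1} = r_i − f(r_i)/f′(r_i) mod 7^{i+2}, where f′(x) = 3x². Iterate:
  r_0 = 4 (mod 7)
  r_1 = 39 (mod 49)
Final: r = 39 with f(r) ≡ 0 mod 7^2.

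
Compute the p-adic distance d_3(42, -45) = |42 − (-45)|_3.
d_3(42, -45) = 1/3

Step 1 — x − y = 42 − (-45) = 87. Step 2 — v_3(87) = 1 (factor: 87 = (3^1 · 29); the sign does not affect v_p). Step 3 — |x − y|_3 = 3^{-1} = 1/3.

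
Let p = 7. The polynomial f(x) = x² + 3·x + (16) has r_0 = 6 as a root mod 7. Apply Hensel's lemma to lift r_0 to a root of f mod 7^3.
r_2 = 132 (mod 343)

Hensel: r_{i+1} = r_i − f(r_i)·(f′(r_i))^{-1} mod 7^{i+2}, f′(x) = 2x + 3. Iterate:
  r_0 = 6 (mod 7)
  r_1 = 34 (mod 49)
  r_2 = 132 (mod 343)
Final: r = 132 satisfies f(r) ≡ 0 mod 7^3.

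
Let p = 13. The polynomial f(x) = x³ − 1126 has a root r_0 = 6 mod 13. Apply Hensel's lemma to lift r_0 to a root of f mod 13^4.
r_3 = 5557 (mod 28561)

Hensel: r_{i+1} = r_i − f(r_i)/f′(r_i) mod 13^{i+2}, where f′(x) = 3x². Iterate:
  r_0 = 6 (mod 13)
  r_1 = 149 (mod 169)
  r_2 = 1163 (mod 2197)
  r_3 = 5557 (mod 28561)
Final: r = 5557 with f(r) ≡ 0 mod 13^4.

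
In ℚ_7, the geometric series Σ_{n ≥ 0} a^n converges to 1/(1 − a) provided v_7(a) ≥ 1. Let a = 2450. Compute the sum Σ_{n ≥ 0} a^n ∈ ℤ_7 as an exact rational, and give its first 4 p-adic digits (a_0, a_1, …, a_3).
Σ a^n = 1/(1 − a) = -1/2449;  first 4 digits = (1, 0, 1, 0)

v_7(a) = 2 ≥ 1, so the series converges in ℤ_7 to 1/(1 − a) = 1/(1 − 2450) = -1/2449. Expand this rational in ℤ_7: compute digits iteratively via d_i = x_i mod 7, x_{i+1} = (x_i − d_i)/7. The first 4 digits are (1, 0, 1, 0).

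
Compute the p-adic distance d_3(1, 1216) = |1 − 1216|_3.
d_3(1, 1216) = 1/243

Step 1 — x − y = 1 − 1216 = -1215. Step 2 — v_3(-1215) = 5 (factor: -1215 = −(3^5 · 5); the sign does not affect v_p). Step 3 — |x − y|_3 = 3^{-5} = 1/243.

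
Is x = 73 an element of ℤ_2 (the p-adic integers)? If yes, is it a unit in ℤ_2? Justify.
x ∈ ℤ_2^× (unit); v_2(x) = 0

ℤ_2 = {x ∈ ℚ_2 : v_2(x) ≥ 0} and ℤ_2^× = {x ∈ ℤ_2 : v_2(x) = 0}. Here v_2(73) = v_2(num) − v_2(den) = 0; compare against these criteria.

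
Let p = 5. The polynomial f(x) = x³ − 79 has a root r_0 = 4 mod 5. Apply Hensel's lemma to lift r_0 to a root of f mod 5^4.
r_3 = 459 (mod 625)

Hensel: r_{i+1} = r_i − f(r_i)/f′(r_i) mod 5^{i+2}, where f′(x) = 3x². Iterate:
  r_0 = 4 (mod 5)
  r_1 = 9 (mod 25)
  r_2 = 84 (mod 125)
  r_3 = 459 (mod 625)
Final: r = 459 with f(r) ≡ 0 mod 5^4.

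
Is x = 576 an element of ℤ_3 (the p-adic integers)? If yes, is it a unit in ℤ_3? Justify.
x ∈ ℤ_3 but not a unit; v_3(x) = 2 > 0

ℤ_3 = {x ∈ ℚ_3 : v_3(x) ≥ 0} and ℤ_3^× = {x ∈ ℤ_3 : v_3(x) = 0}. Here v_3(576) = v_3(num) − v_3(den) = 2; compare against these criteria.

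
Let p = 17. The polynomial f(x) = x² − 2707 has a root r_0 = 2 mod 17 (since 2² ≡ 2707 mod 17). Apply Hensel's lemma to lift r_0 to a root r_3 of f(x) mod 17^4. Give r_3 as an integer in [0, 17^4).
r_3 = 63463 (mod 83521)

Hensel's recurrence: r_{i+1} = r_i − f(r_i)·(f′(r_i))^{-1} mod 17^{i+2}, with f′(x) = 2x. Iterate:
  r_0 = 2 (mod 17)
  r_1 = 172 (mod 289)
  r_2 = 4507 (mod 4913)
  r_3 = 63463 (mod 83521)
Final: r_3 = 63463, and one checks f(r_3) ≡ 0 mod 17^4.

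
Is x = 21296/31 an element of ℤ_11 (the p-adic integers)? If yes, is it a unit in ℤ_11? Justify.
x ∈ ℤ_11 but not a unit; v_11(x) = 3 > 0

ℤ_11 = {x ∈ ℚ_11 : v_11(x) ≥ 0} and ℤ_11^× = {x ∈ ℤ_11 : v_11(x) = 0}. Here v_11(21296/31) = v_11(num) − v_11(den) = 3; compare against these criteria.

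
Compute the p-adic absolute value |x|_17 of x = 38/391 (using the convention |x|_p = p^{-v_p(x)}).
|38/391|_17 = 17

Step 1 — compute v_17(x) by factoring powers of 17 out of the numerator and denominator: v_17(38/391) = -1. Step 2 — apply |x|_p = p^{-v_p(x)} = 17^{1} = 17.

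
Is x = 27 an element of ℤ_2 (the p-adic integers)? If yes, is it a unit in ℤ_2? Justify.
x ∈ ℤ_2^× (unit); v_2(x) = 0

ℤ_2 = {x ∈ ℚ_2 : v_2(x) ≥ 0} and ℤ_2^× = {x ∈ ℤ_2 : v_2(x) = 0}. Here v_2(27) = v_2(num) − v_2(den) = 0; compare against these criteria.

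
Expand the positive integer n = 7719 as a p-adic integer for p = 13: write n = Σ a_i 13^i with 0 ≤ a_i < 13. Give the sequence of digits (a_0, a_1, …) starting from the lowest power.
(a_0, a_1, …) = (10, 8, 6, 3)

Repeated division by 13 gives the digits low-to-high: 7719 = 10 + 8·13^1 + 6·13^2 + 3·13^3. Digit sequence: (10, 8, 6, 3).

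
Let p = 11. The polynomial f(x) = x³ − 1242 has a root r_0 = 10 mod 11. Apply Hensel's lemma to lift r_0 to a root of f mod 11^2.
r_1 = 10 (mod 121)

Hensel: r_{i+1} = r_i − f(r_i)/f′(r_i) mod 11^{i+2}, where f′(x) = 3x². Iterate:
  r_0 = 10 (mod 11)
  r_1 = 10 (mod 121)
Final: r = 10 with f(r) ≡ 0 mod 11^2.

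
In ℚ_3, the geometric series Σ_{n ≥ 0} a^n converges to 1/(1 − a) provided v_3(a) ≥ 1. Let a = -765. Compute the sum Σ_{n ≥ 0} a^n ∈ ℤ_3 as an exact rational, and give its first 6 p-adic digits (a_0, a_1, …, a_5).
Σ a^n = 1/(1 − a) = 1/766;  first 6 digits = (1, 0, 2, 1, 0, 2)

v_3(a) = 2 ≥ 1, so the series converges in ℤ_3 to 1/(1 − a) = 1/(1 − (-765)) = 1/766. Expand this rational in ℤ_3: compute digits iteratively via d_i = x_i mod 3, x_{i+1} = (x_i − d_i)/3. The first 6 digits are (1, 0, 2, 1, 0, 2).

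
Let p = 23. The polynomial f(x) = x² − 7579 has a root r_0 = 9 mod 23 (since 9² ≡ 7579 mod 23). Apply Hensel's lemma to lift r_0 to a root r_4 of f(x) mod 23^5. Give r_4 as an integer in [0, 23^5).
r_4 = 5711921 (mod 6436343)

Hensel's recurrence: r_{i+1} = r_i − f(r_i)·(f′(r_i))^{-1} mod 23^{i+2}, with f′(x) = 2x. Iterate:
  r_0 = 9 (mod 23)
  r_1 = 308 (mod 529)
  r_2 = 5598 (mod 12167)
  r_3 = 115101 (mod 279841)
  r_4 = 5711921 (mod 6436343)
Final: r_4 = 5711921, and one checks f(r_4) ≡ 0 mod 23^5.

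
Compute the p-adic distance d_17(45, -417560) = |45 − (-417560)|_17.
d_17(45, -417560) = 1/83521

Step 1 — x − y = 45 − (-417560) = 417605. Step 2 — v_17(417605) = 4 (factor: 417605 = (17^4 · 5); the sign does not affect v_p). Step 3 — |x − y|_17 = 17^{-4} = 1/83521.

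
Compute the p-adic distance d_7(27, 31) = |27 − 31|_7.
d_7(27, 31) = 1

Step 1 — x − y = 27 − 31 = -4. Step 2 — v_7(-4) = 0 (factor: -4 = −(7^0 · 4); the sign does not affect v_p). Step 3 — |x − y|_7 = 7^{0} = 1.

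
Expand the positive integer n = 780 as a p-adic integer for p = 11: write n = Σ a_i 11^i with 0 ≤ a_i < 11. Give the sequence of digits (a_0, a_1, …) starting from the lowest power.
(a_0, a_1, …) = (10, 4, 6)

Repeated division by 11 gives the digits low-to-high: 780 = 10 + 4·11^1 + 6·11^2. Digit sequence: (10, 4, 6).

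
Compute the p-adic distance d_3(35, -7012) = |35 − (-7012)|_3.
d_3(35, -7012) = 1/243

Step 1 — x − y = 35 − (-7012) = 7047. Step 2 — v_3(7047) = 5 (factor: 7047 = (3^5 · 29); the sign does not affect v_p). Step 3 — |x − y|_3 = 3^{-5} = 1/243.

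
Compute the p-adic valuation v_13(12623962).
v_13(12623962) = 5

v_13(n) is the largest exponent k such that 13^k divides n. Factor out: 12623962 = 13^5 · 34. (Sign doesn't affect v_p.) So v_13(12623962) = 5.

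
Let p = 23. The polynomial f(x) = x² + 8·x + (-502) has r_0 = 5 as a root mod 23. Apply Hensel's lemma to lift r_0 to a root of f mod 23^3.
r_2 = 1822 (mod 12167)

Hensel: r_{i+1} = r_i − f(r_i)·(f′(r_i))^{-1} mod 23^{i+2}, f′(x) = 2x + 8. Iterate:
  r_0 = 5 (mod 23)
  r_1 = 235 (mod 529)
  r_2 = 1822 (mod 12167)
Final: r = 1822 satisfies f(r) ≡ 0 mod 23^3.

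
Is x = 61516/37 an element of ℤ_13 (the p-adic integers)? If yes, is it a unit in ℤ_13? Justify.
x ∈ ℤ_13 but not a unit; v_13(x) = 3 > 0

ℤ_13 = {x ∈ ℚ_13 : v_13(x) ≥ 0} and ℤ_13^× = {x ∈ ℤ_13 : v_13(x) = 0}. Here v_13(61516/37) = v_13(num) − v_13(den) = 3; compare against these criteria.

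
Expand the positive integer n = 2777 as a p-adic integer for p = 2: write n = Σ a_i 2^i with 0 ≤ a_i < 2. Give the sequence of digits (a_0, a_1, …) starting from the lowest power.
(a_0, a_1, …) = (1, 0, 0, 1, 1, 0, 1, 1, 0, 1, 0, 1)

Repeated division by 2 gives the digits low-to-high: 2777 = 1 + 1·2^3 + 1·2^4 + 1·2^6 + 1·2^7 + 1·2^9 + 1·2^11. Digit sequence: (1, 0, 0, 1, 1, 0, 1, 1, 0, 1, 0, 1).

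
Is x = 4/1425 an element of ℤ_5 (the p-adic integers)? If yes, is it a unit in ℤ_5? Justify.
x ∉ ℤ_5 (v_5(x) = -2 < 0)

ℤ_5 = {x ∈ ℚ_5 : v_5(x) ≥ 0} and ℤ_5^× = {x ∈ ℤ_5 : v_5(x) = 0}. Here v_5(4/1425) = v_5(num) − v_5(den) = -2; compare against these criteria.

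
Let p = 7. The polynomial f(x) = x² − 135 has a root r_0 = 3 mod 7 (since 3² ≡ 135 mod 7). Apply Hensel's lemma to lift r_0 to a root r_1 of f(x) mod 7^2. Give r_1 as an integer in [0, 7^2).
r_1 = 24 (mod 49)

Hensel's recurrence: r_{i+1} = r_i − f(r_i)·(f′(r_i))^{-1} mod 7^{i+2}, with f′(x) = 2x. Iterate:
  r_0 = 3 (mod 7)
  r_1 = 24 (mod 49)
Final: r_1 = 24, and one checks f(r_1) ≡ 0 mod 7^2.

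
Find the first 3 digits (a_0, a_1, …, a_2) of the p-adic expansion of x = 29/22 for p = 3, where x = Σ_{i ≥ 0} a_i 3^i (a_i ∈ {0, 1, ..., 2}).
(a_0, …, a_2) = (2, 1, 0)

v_3(29/22) = 0 (numerator and denominator both coprime to 3), so x ∈ ℤ_3^×. Compute digits iteratively via a_i = x_i mod 3, x_{i+1} = (x_i − a_i)/3, with x_0 = x:
  x_0 = 29/22;  a_0 = 2;  x_1 = (x_0 − 2)/3 = -5/22
  x_1 = -5/22;  a_1 = 1;  x_2 = (x_1 − 1)/3 = -9/22
  x_2 = -9/22;  a_2 = 0;  x_3 = (x_2 − 0)/3 = -3/22
Digits: (2, 1, 0).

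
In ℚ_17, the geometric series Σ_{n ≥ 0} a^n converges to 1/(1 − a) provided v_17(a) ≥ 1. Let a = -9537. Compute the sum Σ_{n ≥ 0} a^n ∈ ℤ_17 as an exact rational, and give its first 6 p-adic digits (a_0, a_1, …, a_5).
Σ a^n = 1/(1 − a) = 1/9538;  first 6 digits = (1, 0, 1, 15, 0, 13)

v_17(a) = 2 ≥ 1, so the series converges in ℤ_17 to 1/(1 − a) = 1/(1 − (-9537)) = 1/9538. Expand this rational in ℤ_17: compute digits iteratively via d_i = x_i mod 17, x_{i+1} = (x_i − d_i)/17. The first 6 digits are (1, 0, 1, 15, 0, 13).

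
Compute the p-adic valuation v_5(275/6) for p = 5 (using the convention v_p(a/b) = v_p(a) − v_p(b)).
v_5(275/6) = 2

Factor powers of 5 from the numerator and denominator of the reduced fraction: 275 = 5^2 · 11 and 6 = 5^0 · 6. Apply v_p(a/b) = v_p(a) − v_p(b): v_5(275/6) = 2 − 0 = 2.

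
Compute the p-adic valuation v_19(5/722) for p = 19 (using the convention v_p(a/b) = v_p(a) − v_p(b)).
v_19(5/722) = -2

Factor powers of 19 from the numerator and denominator of the reduced fraction: 5 = 19^0 · 5 and 722 = 19^2 · 2. Apply v_p(a/b) = v_p(a) − v_p(b): v_19(5/722) = 0 − 2 = -2.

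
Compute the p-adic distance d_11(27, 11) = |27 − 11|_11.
d_11(27, 11) = 1

Step 1 — x − y = 27 − 11 = 16. Step 2 — v_11(16) = 0 (factor: 16 = (11^0 · 16); the sign does not affect v_p). Step 3 — |x − y|_11 = 11^{0} = 1.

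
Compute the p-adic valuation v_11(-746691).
v_11(-746691) = 4

v_11(n) is the largest exponent k such that 11^k divides n. Factor out: -746691 = -11^4 · 51. (Sign doesn't affect v_p.) So v_11(-746691) = 4.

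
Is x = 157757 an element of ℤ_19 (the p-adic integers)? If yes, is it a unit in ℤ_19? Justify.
x ∈ ℤ_19 but not a unit; v_19(x) = 3 > 0

ℤ_19 = {x ∈ ℚ_19 : v_19(x) ≥ 0} and ℤ_19^× = {x ∈ ℤ_19 : v_19(x) = 0}. Here v_19(157757) = v_19(num) − v_19(den) = 3; compare against these criteria.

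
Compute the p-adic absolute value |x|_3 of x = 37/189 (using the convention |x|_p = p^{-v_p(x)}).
|37/189|_3 = 27

Step 1 — compute v_3(x) by factoring powers of 3 out of the numerator and denominator: v_3(37/189) = -3. Step 2 — apply |x|_p = p^{-v_p(x)} = 3^{3} = 27.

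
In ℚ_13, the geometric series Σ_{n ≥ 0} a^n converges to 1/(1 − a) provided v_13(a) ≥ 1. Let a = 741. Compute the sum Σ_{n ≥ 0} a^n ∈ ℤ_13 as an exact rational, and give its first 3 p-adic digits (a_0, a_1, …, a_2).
Σ a^n = 1/(1 − a) = -1/740;  first 3 digits = (1, 5, 3)

v_13(a) = 1 ≥ 1, so the series converges in ℤ_13 to 1/(1 − a) = 1/(1 − 741) = -1/740. Expand this rational in ℤ_13: compute digits iteratively via d_i = x_i mod 13, x_{i+1} = (x_i − d_i)/13. The first 3 digits are (1, 5, 3).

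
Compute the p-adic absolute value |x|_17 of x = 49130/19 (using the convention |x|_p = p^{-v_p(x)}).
|49130/19|_17 = 1/4913

Step 1 — compute v_17(x) by factoring powers of 17 out of the numerator and denominator: v_17(49130/19) = 3. Step 2 — apply |x|_p = p^{-v_p(x)} = 17^{-3} = 1/4913.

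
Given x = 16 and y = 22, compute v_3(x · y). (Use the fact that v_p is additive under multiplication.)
v_3(352) = 0

v_p(x) = 0 (factor: 16 = 3^0 · 16); v_p(y) = 0 (factor: 22 = 3^0 · 22). Additivity: v_p(xy) = v_p(x) + v_p(y) = 0 + 0 = 0. (Direct check: xy = 352 = 3^0 · (352).)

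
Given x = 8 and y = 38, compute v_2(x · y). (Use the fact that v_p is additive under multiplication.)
v_2(304) = 4

v_p(x) = 3 (factor: 8 = 2^3 · 1); v_p(y) = 1 (factor: 38 = 2^1 · 19). Additivity: v_p(xy) = v_p(x) + v_p(y) = 3 + 1 = 4. (Direct check: xy = 304 = 2^4 · (19).)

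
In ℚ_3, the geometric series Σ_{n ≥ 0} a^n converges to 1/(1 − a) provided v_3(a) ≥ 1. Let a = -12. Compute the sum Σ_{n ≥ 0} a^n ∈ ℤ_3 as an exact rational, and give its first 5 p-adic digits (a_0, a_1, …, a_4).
Σ a^n = 1/(1 − a) = 1/13;  first 5 digits = (1, 2, 2, 0, 2)

v_3(a) = 1 ≥ 1, so the series converges in ℤ_3 to 1/(1 − a) = 1/(1 − (-12)) = 1/13. Expand this rational in ℤ_3: compute digits iteratively via d_i = x_i mod 3, x_{i+1} = (x_i − d_i)/3. The first 5 digits are (1, 2, 2, 0, 2).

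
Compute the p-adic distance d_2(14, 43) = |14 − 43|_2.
d_2(14, 43) = 1

Step 1 — x − y = 14 − 43 = -29. Step 2 — v_2(-29) = 0 (factor: -29 = −(2^0 · 29); the sign does not affect v_p). Step 3 — |x − y|_2 = 2^{0} = 1.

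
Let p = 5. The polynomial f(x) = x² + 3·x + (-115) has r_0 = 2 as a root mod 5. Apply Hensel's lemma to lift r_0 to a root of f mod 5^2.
r_1 = 17 (mod 25)

Hensel: r_{i+1} = r_i − f(r_i)·(f′(r_i))^{-1} mod 5^{i+2}, f′(x) = 2x + 3. Iterate:
  r_0 = 2 (mod 5)
  r_1 = 17 (mod 25)
Final: r = 17 satisfies f(r) ≡ 0 mod 5^2.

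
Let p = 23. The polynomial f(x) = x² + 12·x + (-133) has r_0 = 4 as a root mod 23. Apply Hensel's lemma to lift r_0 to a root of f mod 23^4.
r_3 = 279822 (mod 279841)

Hensel: r_{i+1} = r_i − f(r_i)·(f′(r_i))^{-1} mod 23^{i+2}, f′(x) = 2x + 12. Iterate:
  r_0 = 4 (mod 23)
  r_1 = 510 (mod 529)
  r_2 = 12148 (mod 12167)
  r_3 = 279822 (mod 279841)
Final: r = 279822 satisfies f(r) ≡ 0 mod 23^4.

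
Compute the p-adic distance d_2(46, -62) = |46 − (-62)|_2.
d_2(46, -62) = 1/4

Step 1 — x − y = 46 − (-62) = 108. Step 2 — v_2(108) = 2 (factor: 108 = (2^2 · 27); the sign does not affect v_p). Step 3 — |x − y|_2 = 2^{-2} = 1/4.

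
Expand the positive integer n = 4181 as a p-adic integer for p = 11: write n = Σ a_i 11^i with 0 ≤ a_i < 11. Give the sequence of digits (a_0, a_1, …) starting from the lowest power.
(a_0, a_1, …) = (1, 6, 1, 3)

Repeated division by 11 gives the digits low-to-high: 4181 = 1 + 6·11^1 + 1·11^2 + 3·11^3. Digit sequence: (1, 6, 1, 3).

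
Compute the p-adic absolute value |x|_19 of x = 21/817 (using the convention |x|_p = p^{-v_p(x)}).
|21/817|_19 = 19

Step 1 — compute v_19(x) by factoring powers of 19 out of the numerator and denominator: v_19(21/817) = -1. Step 2 — apply |x|_p = p^{-v_p(x)} = 19^{1} = 19.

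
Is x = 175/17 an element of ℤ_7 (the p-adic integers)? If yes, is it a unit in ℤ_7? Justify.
x ∈ ℤ_7 but not a unit; v_7(x) = 1 > 0

ℤ_7 = {x ∈ ℚ_7 : v_7(x) ≥ 0} and ℤ_7^× = {x ∈ ℤ_7 : v_7(x) = 0}. Here v_7(175/17) = v_7(num) − v_7(den) = 1; compare against these criteria.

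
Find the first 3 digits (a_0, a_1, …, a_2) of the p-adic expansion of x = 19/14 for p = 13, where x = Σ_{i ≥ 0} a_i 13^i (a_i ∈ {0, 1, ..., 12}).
(a_0, …, a_2) = (6, 8, 4)

v_13(19/14) = 0 (numerator and denominator both coprime to 13), so x ∈ ℤ_13^×. Compute digits iteratively via a_i = x_i mod 13, x_{i+1} = (x_i − a_i)/13, with x_0 = x:
  x_0 = 19/14;  a_0 = 6;  x_1 = (x_0 − 6)/13 = -5/14
  x_1 = -5/14;  a_1 = 8;  x_2 = (x_1 − 8)/13 = -9/14
  x_2 = -9/14;  a_2 = 4;  x_3 = (x_2 − 4)/13 = -5/14
Digits: (6, 8, 4).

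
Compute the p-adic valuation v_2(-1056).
v_2(-1056) = 5

v_2(n) is the largest exponent k such that 2^k divides n. Factor out: -1056 = -2^5 · 33. (Sign doesn't affect v_p.) So v_2(-1056) = 5.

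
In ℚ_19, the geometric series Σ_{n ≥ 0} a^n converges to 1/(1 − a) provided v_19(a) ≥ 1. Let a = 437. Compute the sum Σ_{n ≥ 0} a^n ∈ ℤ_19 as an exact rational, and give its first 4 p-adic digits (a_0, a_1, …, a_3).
Σ a^n = 1/(1 − a) = -1/436;  first 4 digits = (1, 4, 17, 15)

v_19(a) = 1 ≥ 1, so the series converges in ℤ_19 to 1/(1 − a) = 1/(1 − 437) = -1/436. Expand this rational in ℤ_19: compute digits iteratively via d_i = x_i mod 19, x_{i+1} = (x_i − d_i)/19. The first 4 digits are (1, 4, 17, 15).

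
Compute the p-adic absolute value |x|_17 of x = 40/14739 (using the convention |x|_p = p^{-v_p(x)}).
|40/14739|_17 = 4913

Step 1 — compute v_17(x) by factoring powers of 17 out of the numerator and denominator: v_17(40/14739) = -3. Step 2 — apply |x|_p = p^{-v_p(x)} = 17^{3} = 4913.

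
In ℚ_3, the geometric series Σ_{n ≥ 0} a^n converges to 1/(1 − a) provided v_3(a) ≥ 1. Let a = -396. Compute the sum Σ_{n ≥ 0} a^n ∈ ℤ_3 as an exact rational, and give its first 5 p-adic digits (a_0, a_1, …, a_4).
Σ a^n = 1/(1 − a) = 1/397;  first 5 digits = (1, 0, 1, 0, 2)

v_3(a) = 2 ≥ 1, so the series converges in ℤ_3 to 1/(1 − a) = 1/(1 − (-396)) = 1/397. Expand this rational in ℤ_3: compute digits iteratively via d_i = x_i mod 3, x_{i+1} = (x_i − d_i)/3. The first 5 digits are (1, 0, 1, 0, 2).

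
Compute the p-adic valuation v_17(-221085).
v_17(-221085) = 3

v_17(n) is the largest exponent k such that 17^k divides n. Factor out: -221085 = -17^3 · 45. (Sign doesn't affect v_p.) So v_17(-221085) = 3.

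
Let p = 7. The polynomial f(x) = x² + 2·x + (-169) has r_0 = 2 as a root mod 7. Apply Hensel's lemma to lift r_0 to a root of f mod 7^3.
r_2 = 282 (mod 343)

Hensel: r_{i+1} = r_i − f(r_i)·(f′(r_i))^{-1} mod 7^{i+2}, f′(x) = 2x + 2. Iterate:
  r_0 = 2 (mod 7)
  r_1 = 37 (mod 49)
  r_2 = 282 (mod 343)
Final: r = 282 satisfies f(r) ≡ 0 mod 7^3.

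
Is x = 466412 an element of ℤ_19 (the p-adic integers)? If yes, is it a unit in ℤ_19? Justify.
x ∈ ℤ_19 but not a unit; v_19(x) = 3 > 0

ℤ_19 = {x ∈ ℚ_19 : v_19(x) ≥ 0} and ℤ_19^× = {x ∈ ℤ_19 : v_19(x) = 0}. Here v_19(466412) = v_19(num) − v_19(den) = 3; compare against these criteria.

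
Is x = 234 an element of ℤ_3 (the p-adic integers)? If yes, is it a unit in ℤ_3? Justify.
x ∈ ℤ_3 but not a unit; v_3(x) = 2 > 0

ℤ_3 = {x ∈ ℚ_3 : v_3(x) ≥ 0} and ℤ_3^× = {x ∈ ℤ_3 : v_3(x) = 0}. Here v_3(234) = v_3(num) − v_3(den) = 2; compare against these criteria.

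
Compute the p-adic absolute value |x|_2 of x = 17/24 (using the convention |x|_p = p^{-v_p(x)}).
|17/24|_2 = 8

Step 1 — compute v_2(x) by factoring powers of 2 out of the numerator and denominator: v_2(17/24) = -3. Step 2 — apply |x|_p = p^{-v_p(x)} = 2^{3} = 8.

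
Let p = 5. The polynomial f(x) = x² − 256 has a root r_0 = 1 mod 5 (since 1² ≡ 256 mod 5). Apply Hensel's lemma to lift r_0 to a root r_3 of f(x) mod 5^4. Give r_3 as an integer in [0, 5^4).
r_3 = 16 (mod 625)

Hensel's recurrence: r_{i+1} = r_i − f(r_i)·(f′(r_i))^{-1} mod 5^{i+2}, with f′(x) = 2x. Iterate:
  r_0 = 1 (mod 5)
  r_1 = 16 (mod 25)
  r_2 = 16 (mod 125)
  r_3 = 16 (mod 625)
Final: r_3 = 16, and one checks f(r_3) ≡ 0 mod 5^4.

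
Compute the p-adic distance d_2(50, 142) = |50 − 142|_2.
d_2(50, 142) = 1/4

Step 1 — x − y = 50 − 142 = -92. Step 2 — v_2(-92) = 2 (factor: -92 = −(2^2 · 23); the sign does not affect v_p). Step 3 — |x − y|_2 = 2^{-2} = 1/4.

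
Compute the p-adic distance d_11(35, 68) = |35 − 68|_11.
d_11(35, 68) = 1/11

Step 1 — x − y = 35 − 68 = -33. Step 2 — v_11(-33) = 1 (factor: -33 = −(11^1 · 3); the sign does not affect v_p). Step 3 — |x − y|_11 = 11^{-1} = 1/11.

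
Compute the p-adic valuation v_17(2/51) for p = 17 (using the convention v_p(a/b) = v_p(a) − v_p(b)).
v_17(2/51) = -1

Factor powers of 17 from the numerator and denominator of the reduced fraction: 2 = 17^0 · 2 and 51 = 17^1 · 3. Apply v_p(a/b) = v_p(a) − v_p(b): v_17(2/51) = 0 − 1 = -1.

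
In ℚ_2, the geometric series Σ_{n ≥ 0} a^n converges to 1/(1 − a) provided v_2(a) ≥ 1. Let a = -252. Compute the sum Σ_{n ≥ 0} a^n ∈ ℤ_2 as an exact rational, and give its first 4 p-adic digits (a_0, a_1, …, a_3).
Σ a^n = 1/(1 − a) = 1/253;  first 4 digits = (1, 0, 1, 0)

v_2(a) = 2 ≥ 1, so the series converges in ℤ_2 to 1/(1 − a) = 1/(1 − (-252)) = 1/253. Expand this rational in ℤ_2: compute digits iteratively via d_i = x_i mod 2, x_{i+1} = (x_i − d_i)/2. The first 4 digits are (1, 0, 1, 0).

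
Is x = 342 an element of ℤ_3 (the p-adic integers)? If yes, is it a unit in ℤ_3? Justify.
x ∈ ℤ_3 but not a unit; v_3(x) = 2 > 0

ℤ_3 = {x ∈ ℚ_3 : v_3(x) ≥ 0} and ℤ_3^× = {x ∈ ℤ_3 : v_3(x) = 0}. Here v_3(342) = v_3(num) − v_3(den) = 2; compare against these criteria.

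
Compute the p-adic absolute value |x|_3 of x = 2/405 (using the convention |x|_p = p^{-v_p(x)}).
|2/405|_3 = 81

Step 1 — compute v_3(x) by factoring powers of 3 out of the numerator and denominator: v_3(2/405) = -4. Step 2 — apply |x|_p = p^{-v_p(x)} = 3^{4} = 81.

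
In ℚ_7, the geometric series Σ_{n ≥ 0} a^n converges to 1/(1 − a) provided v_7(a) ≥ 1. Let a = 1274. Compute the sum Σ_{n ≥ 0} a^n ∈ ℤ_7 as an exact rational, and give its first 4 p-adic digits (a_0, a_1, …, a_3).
Σ a^n = 1/(1 − a) = -1/1273;  first 4 digits = (1, 0, 5, 3)

v_7(a) = 2 ≥ 1, so the series converges in ℤ_7 to 1/(1 − a) = 1/(1 − 1274) = -1/1273. Expand this rational in ℤ_7: compute digits iteratively via d_i = x_i mod 7, x_{i+1} = (x_i − d_i)/7. The first 4 digits are (1, 0, 5, 3).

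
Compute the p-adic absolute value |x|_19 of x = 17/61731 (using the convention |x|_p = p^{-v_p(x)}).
|17/61731|_19 = 6859

Step 1 — compute v_19(x) by factoring powers of 19 out of the numerator and denominator: v_19(17/61731) = -3. Step 2 — apply |x|_p = p^{-v_p(x)} = 19^{3} = 6859.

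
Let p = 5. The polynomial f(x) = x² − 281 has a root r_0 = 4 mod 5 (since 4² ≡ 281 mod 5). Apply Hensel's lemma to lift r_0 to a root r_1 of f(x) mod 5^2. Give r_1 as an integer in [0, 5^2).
r_1 = 9 (mod 25)

Hensel's recurrence: r_{i+1} = r_i − f(r_i)·(f′(r_i))^{-1} mod 5^{i+2}, with f′(x) = 2x. Iterate:
  r_0 = 4 (mod 5)
  r_1 = 9 (mod 25)
Final: r_1 = 9, and one checks f(r_1) ≡ 0 mod 5^2.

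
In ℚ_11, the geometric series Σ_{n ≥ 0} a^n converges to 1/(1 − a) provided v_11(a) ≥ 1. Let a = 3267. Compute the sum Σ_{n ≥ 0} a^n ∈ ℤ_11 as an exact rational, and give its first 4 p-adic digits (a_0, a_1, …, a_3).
Σ a^n = 1/(1 − a) = -1/3266;  first 4 digits = (1, 0, 5, 2)

v_11(a) = 2 ≥ 1, so the series converges in ℤ_11 to 1/(1 − a) = 1/(1 − 3267) = -1/3266. Expand this rational in ℤ_11: compute digits iteratively via d_i = x_i mod 11, x_{i+1} = (x_i − d_i)/11. The first 4 digits are (1, 0, 5, 2).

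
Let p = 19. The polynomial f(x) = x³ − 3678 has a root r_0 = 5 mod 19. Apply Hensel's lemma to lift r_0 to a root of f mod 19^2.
r_1 = 62 (mod 361)

Hensel: r_{i+1} = r_i − f(r_i)/f′(r_i) mod 19^{i+2}, where f′(x) = 3x². Iterate:
  r_0 = 5 (mod 19)
  r_1 = 62 (mod 361)
Final: r = 62 with f(r) ≡ 0 mod 19^2.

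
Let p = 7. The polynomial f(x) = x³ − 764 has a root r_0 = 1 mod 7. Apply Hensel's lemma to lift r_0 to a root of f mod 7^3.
r_2 = 92 (mod 343)

Hensel: r_{i+1} = r_i − f(r_i)/f′(r_i) mod 7^{i+2}, where f′(x) = 3x². Iterate:
  r_0 = 1 (mod 7)
  r_1 = 43 (mod 49)
  r_2 = 92 (mod 343)
Final: r = 92 with f(r) ≡ 0 mod 7^3.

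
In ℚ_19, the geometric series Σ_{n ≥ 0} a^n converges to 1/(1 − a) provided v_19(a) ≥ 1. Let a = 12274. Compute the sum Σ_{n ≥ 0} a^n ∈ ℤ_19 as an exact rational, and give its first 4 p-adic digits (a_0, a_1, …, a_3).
Σ a^n = 1/(1 − a) = -1/12273;  first 4 digits = (1, 0, 15, 1)

v_19(a) = 2 ≥ 1, so the series converges in ℤ_19 to 1/(1 − a) = 1/(1 − 12274) = -1/12273. Expand this rational in ℤ_19: compute digits iteratively via d_i = x_i mod 19, x_{i+1} = (x_i − d_i)/19. The first 4 digits are (1, 0, 15, 1).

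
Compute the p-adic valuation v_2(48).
v_2(48) = 4

v_2(n) is the largest exponent k such that 2^k divides n. Factor out: 48 = 2^4 · 3. (Sign doesn't affect v_p.) So v_2(48) = 4.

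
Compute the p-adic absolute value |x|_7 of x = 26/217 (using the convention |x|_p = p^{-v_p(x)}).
|26/217|_7 = 7

Step 1 — compute v_7(x) by factoring powers of 7 out of the numerator and denominator: v_7(26/217) = -1. Step 2 — apply |x|_p = p^{-v_p(x)} = 7^{1} = 7.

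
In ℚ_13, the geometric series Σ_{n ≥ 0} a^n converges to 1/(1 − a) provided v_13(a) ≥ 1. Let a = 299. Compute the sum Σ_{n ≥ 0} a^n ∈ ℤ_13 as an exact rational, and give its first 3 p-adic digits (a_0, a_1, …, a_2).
Σ a^n = 1/(1 − a) = -1/298;  first 3 digits = (1, 10, 10)

v_13(a) = 1 ≥ 1, so the series converges in ℤ_13 to 1/(1 − a) = 1/(1 − 299) = -1/298. Expand this rational in ℤ_13: compute digits iteratively via d_i = x_i mod 13, x_{i+1} = (x_i − d_i)/13. The first 3 digits are (1, 10, 10).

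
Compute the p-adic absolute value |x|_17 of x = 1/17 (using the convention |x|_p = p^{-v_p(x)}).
|1/17|_17 = 17

Step 1 — compute v_17(x) by factoring powers of 17 out of the numerator and denominator: v_17(1/17) = -1. Step 2 — apply |x|_p = p^{-v_p(x)} = 17^{1} = 17.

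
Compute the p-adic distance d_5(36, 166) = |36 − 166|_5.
d_5(36, 166) = 1/5

Step 1 — x − y = 36 − 166 = -130. Step 2 — v_5(-130) = 1 (factor: -130 = −(5^1 · 26); the sign does not affect v_p). Step 3 — |x − y|_5 = 5^{-1} = 1/5.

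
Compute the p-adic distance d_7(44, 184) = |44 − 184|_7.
d_7(44, 184) = 1/7

Step 1 — x − y = 44 − 184 = -140. Step 2 — v_7(-140) = 1 (factor: -140 = −(7^1 · 20); the sign does not affect v_p). Step 3 — |x − y|_7 = 7^{-1} = 1/7.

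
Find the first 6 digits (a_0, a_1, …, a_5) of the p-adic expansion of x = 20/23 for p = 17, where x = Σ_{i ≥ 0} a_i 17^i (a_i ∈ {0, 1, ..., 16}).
(a_0, …, a_5) = (9, 1, 11, 6, 7, 4)

v_17(20/23) = 0 (numerator and denominator both coprime to 17), so x ∈ ℤ_17^×. Compute digits iteratively via a_i = x_i mod 17, x_{i+1} = (x_i − a_i)/17, with x_0 = x:
  x_0 = 20/23;  a_0 = 9;  x_1 = (x_0 − 9)/17 = -11/23
  x_1 = -11/23;  a_1 = 1;  x_2 = (x_1 − 1)/17 = -2/23
  x_2 = -2/23;  a_2 = 11;  x_3 = (x_2 − 11)/17 = -15/23
  x_3 = -15/23;  a_3 = 6;  x_4 = (x_3 − 6)/17 = -9/23
  x_4 = -9/23;  a_4 = 7;  x_5 = (x_4 − 7)/17 = -10/23
  x_5 = -10/23;  a_5 = 4;  x_6 = (x_5 − 4)/17 = -6/23
Digits: (9, 1, 11, 6, 7, 4).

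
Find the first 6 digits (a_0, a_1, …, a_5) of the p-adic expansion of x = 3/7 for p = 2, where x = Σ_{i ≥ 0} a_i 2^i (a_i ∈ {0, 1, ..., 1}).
(a_0, …, a_5) = (1, 0, 1, 0, 0, 1)

v_2(3/7) = 0 (numerator and denominator both coprime to 2), so x ∈ ℤ_2^×. Compute digits iteratively via a_i = x_i mod 2, x_{i+1} = (x_i − a_i)/2, with x_0 = x:
  x_0 = 3/7;  a_0 = 1;  x_1 = (x_0 − 1)/2 = -2/7
  x_1 = -2/7;  a_1 = 0;  x_2 = (x_1 − 0)/2 = -1/7
  x_2 = -1/7;  a_2 = 1;  x_3 = (x_2 − 1)/2 = -4/7
  x_3 = -4/7;  a_3 = 0;  x_4 = (x_3 − 0)/2 = -2/7
  x_4 = -2/7;  a_4 = 0;  x_5 = (x_4 − 0)/2 = -1/7
  x_5 = -1/7;  a_5 = 1;  x_6 = (x_5 − 1)/2 = -4/7
Digits: (1, 0, 1, 0, 0, 1).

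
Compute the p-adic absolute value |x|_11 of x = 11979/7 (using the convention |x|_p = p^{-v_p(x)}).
|11979/7|_11 = 1/1331

Step 1 — compute v_11(x) by factoring powers of 11 out of the numerator and denominator: v_11(11979/7) = 3. Step 2 — apply |x|_p = p^{-v_p(x)} = 11^{-3} = 1/1331.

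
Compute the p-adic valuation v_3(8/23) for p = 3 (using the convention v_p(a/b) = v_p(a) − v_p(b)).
v_3(8/23) = 0

Factor powers of 3 from the numerator and denominator of the reduced fraction: 8 = 3^0 · 8 and 23 = 3^0 · 23. Apply v_p(a/b) = v_p(a) − v_p(b): v_3(8/23) = 0 − 0 = 0.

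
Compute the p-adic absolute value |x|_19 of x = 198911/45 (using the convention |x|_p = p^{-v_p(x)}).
|198911/45|_19 = 1/6859

Step 1 — compute v_19(x) by factoring powers of 19 out of the numerator and denominator: v_19(198911/45) = 3. Step 2 — apply |x|_p = p^{-v_p(x)} = 19^{-3} = 1/6859.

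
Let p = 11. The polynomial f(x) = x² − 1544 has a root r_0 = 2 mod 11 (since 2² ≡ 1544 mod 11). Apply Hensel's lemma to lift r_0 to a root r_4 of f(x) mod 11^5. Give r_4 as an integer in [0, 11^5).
r_4 = 12245 (mod 161051)

Hensel's recurrence: r_{i+1} = r_i − f(r_i)·(f′(r_i))^{-1} mod 11^{i+2}, with f′(x) = 2x. Iterate:
  r_0 = 2 (mod 11)
  r_1 = 24 (mod 121)
  r_2 = 266 (mod 1331)
  r_3 = 12245 (mod 14641)
  r_4 = 12245 (mod 161051)
Final: r_4 = 12245, and one checks f(r_4) ≡ 0 mod 11^5.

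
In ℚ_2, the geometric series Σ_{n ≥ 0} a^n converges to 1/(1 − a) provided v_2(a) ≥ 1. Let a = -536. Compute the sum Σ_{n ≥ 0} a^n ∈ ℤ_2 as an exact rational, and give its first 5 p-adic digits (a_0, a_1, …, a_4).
Σ a^n = 1/(1 − a) = 1/537;  first 5 digits = (1, 0, 0, 1, 0)

v_2(a) = 3 ≥ 1, so the series converges in ℤ_2 to 1/(1 − a) = 1/(1 − (-536)) = 1/537. Expand this rational in ℤ_2: compute digits iteratively via d_i = x_i mod 2, x_{i+1} = (x_i − d_i)/2. The first 5 digits are (1, 0, 0, 1, 0).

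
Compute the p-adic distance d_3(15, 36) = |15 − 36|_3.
d_3(15, 36) = 1/3

Step 1 — x − y = 15 − 36 = -21. Step 2 — v_3(-21) = 1 (factor: -21 = −(3^1 · 7); the sign does not affect v_p). Step 3 — |x − y|_3 = 3^{-1} = 1/3.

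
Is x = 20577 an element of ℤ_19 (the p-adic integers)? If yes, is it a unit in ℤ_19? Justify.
x ∈ ℤ_19 but not a unit; v_19(x) = 3 > 0

ℤ_19 = {x ∈ ℚ_19 : v_19(x) ≥ 0} and ℤ_19^× = {x ∈ ℤ_19 : v_19(x) = 0}. Here v_19(20577) = v_19(num) − v_19(den) = 3; compare against these criteria.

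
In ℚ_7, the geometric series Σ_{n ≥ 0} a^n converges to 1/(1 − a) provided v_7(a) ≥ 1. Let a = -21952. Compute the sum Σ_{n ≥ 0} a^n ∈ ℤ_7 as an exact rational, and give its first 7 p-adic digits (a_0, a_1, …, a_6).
Σ a^n = 1/(1 − a) = 1/21953;  first 7 digits = (1, 0, 0, 6, 4, 5, 0)

v_7(a) = 3 ≥ 1, so the series converges in ℤ_7 to 1/(1 − a) = 1/(1 − (-21952)) = 1/21953. Expand this rational in ℤ_7: compute digits iteratively via d_i = x_i mod 7, x_{i+1} = (x_i − d_i)/7. The first 7 digits are (1, 0, 0, 6, 4, 5, 0).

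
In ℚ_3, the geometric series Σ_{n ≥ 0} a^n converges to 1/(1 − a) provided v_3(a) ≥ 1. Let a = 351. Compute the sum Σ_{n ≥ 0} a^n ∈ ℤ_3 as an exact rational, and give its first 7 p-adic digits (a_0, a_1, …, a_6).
Σ a^n = 1/(1 − a) = -1/350;  first 7 digits = (1, 0, 0, 1, 1, 1, 1)

v_3(a) = 3 ≥ 1, so the series converges in ℤ_3 to 1/(1 − a) = 1/(1 − 351) = -1/350. Expand this rational in ℤ_3: compute digits iteratively via d_i = x_i mod 3, x_{i+1} = (x_i − d_i)/3. The first 7 digits are (1, 0, 0, 1, 1, 1, 1).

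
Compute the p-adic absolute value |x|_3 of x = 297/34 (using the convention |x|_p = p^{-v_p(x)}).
|297/34|_3 = 1/27

Step 1 — compute v_3(x) by factoring powers of 3 out of the numerator and denominator: v_3(297/34) = 3. Step 2 — apply |x|_p = p^{-v_p(x)} = 3^{-3} = 1/27.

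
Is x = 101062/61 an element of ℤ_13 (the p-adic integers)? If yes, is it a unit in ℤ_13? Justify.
x ∈ ℤ_13 but not a unit; v_13(x) = 3 > 0

ℤ_13 = {x ∈ ℚ_13 : v_13(x) ≥ 0} and ℤ_13^× = {x ∈ ℤ_13 : v_13(x) = 0}. Here v_13(101062/61) = v_13(num) − v_13(den) = 3; compare against these criteria.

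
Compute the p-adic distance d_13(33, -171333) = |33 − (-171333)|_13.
d_13(33, -171333) = 1/28561

Step 1 — x − y = 33 − (-171333) = 171366. Step 2 — v_13(171366) = 4 (factor: 171366 = (13^4 · 6); the sign does not affect v_p). Step 3 — |x − y|_13 = 13^{-4} = 1/28561.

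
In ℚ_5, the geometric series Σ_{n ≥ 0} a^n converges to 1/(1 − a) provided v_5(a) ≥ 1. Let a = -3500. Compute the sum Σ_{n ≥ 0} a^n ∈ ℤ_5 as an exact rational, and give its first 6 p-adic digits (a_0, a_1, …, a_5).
Σ a^n = 1/(1 − a) = 1/3501;  first 6 digits = (1, 0, 0, 2, 4, 3)

v_5(a) = 3 ≥ 1, so the series converges in ℤ_5 to 1/(1 − a) = 1/(1 − (-3500)) = 1/3501. Expand this rational in ℤ_5: compute digits iteratively via d_i = x_i mod 5, x_{i+1} = (x_i − d_i)/5. The first 6 digits are (1, 0, 0, 2, 4, 3).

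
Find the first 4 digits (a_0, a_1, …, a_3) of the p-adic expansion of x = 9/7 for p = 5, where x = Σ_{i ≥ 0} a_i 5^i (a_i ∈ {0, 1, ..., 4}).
(a_0, …, a_3) = (2, 2, 1, 4)

v_5(9/7) = 0 (numerator and denominator both coprime to 5), so x ∈ ℤ_5^×. Compute digits iteratively via a_i = x_i mod 5, x_{i+1} = (x_i − a_i)/5, with x_0 = x:
  x_0 = 9/7;  a_0 = 2;  x_1 = (x_0 − 2)/5 = -1/7
  x_1 = -1/7;  a_1 = 2;  x_2 = (x_1 − 2)/5 = -3/7
  x_2 = -3/7;  a_2 = 1;  x_3 = (x_2 − 1)/5 = -2/7
  x_3 = -2/7;  a_3 = 4;  x_4 = (x_3 − 4)/5 = -6/7
Digits: (2, 2, 1, 4).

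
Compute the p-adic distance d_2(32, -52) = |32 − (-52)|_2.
d_2(32, -52) = 1/4

Step 1 — x − y = 32 − (-52) = 84. Step 2 — v_2(84) = 2 (factor: 84 = (2^2 · 21); the sign does not affect v_p). Step 3 — |x − y|_2 = 2^{-2} = 1/4.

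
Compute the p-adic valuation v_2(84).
v_2(84) = 2

v_2(n) is the largest exponent k such that 2^k divides n. Factor out: 84 = 2^2 · 21. (Sign doesn't affect v_p.) So v_2(84) = 2.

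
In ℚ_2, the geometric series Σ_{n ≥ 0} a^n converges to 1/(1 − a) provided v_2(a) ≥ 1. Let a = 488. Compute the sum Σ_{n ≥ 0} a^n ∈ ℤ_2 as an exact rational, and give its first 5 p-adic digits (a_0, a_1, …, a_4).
Σ a^n = 1/(1 − a) = -1/487;  first 5 digits = (1, 0, 0, 1, 0)

v_2(a) = 3 ≥ 1, so the series converges in ℤ_2 to 1/(1 − a) = 1/(1 − 488) = -1/487. Expand this rational in ℤ_2: compute digits iteratively via d_i = x_i mod 2, x_{i+1} = (x_i − d_i)/2. The first 5 digits are (1, 0, 0, 1, 0).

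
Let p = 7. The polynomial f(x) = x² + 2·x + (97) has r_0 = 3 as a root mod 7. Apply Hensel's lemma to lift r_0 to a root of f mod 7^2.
r_1 = 38 (mod 49)

Hensel: r_{i+1} = r_i − f(r_i)·(f′(r_i))^{-1} mod 7^{i+2}, f′(x) = 2x + 2. Iterate:
  r_0 = 3 (mod 7)
  r_1 = 38 (mod 49)
Final: r = 38 satisfies f(r) ≡ 0 mod 7^2.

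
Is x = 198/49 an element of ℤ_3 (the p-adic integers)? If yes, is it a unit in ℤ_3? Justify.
x ∈ ℤ_3 but not a unit; v_3(x) = 2 > 0

ℤ_3 = {x ∈ ℚ_3 : v_3(x) ≥ 0} and ℤ_3^× = {x ∈ ℤ_3 : v_3(x) = 0}. Here v_3(198/49) = v_3(num) − v_3(den) = 2; compare against these criteria.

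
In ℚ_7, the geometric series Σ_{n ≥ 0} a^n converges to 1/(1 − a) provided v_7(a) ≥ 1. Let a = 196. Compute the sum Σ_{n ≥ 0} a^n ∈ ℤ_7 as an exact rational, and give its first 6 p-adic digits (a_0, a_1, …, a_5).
Σ a^n = 1/(1 − a) = -1/195;  first 6 digits = (1, 0, 4, 0, 2, 2)

v_7(a) = 2 ≥ 1, so the series converges in ℤ_7 to 1/(1 − a) = 1/(1 − 196) = -1/195. Expand this rational in ℤ_7: compute digits iteratively via d_i = x_i mod 7, x_{i+1} = (x_i − d_i)/7. The first 6 digits are (1, 0, 4, 0, 2, 2).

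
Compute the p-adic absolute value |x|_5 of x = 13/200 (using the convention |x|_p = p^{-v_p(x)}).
|13/200|_5 = 25

Step 1 — compute v_5(x) by factoring powers of 5 out of the numerator and denominator: v_5(13/200) = -2. Step 2 — apply |x|_p = p^{-v_p(x)} = 5^{2} = 25.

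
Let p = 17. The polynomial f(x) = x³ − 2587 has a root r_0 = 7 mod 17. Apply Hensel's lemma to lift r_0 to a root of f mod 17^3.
r_2 = 3101 (mod 4913)

Hensel: r_{i+1} = r_i − f(r_i)/f′(r_i) mod 17^{i+2}, where f′(x) = 3x². Iterate:
  r_0 = 7 (mod 17)
  r_1 = 211 (mod 289)
  r_2 = 3101 (mod 4913)
Final: r = 3101 with f(r) ≡ 0 mod 17^3.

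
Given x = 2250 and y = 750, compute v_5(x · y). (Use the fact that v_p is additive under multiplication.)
v_5(1687500) = 6

v_p(x) = 3 (factor: 2250 = 5^3 · 18); v_p(y) = 3 (factor: 750 = 5^3 · 6). Additivity: v_p(xy) = v_p(x) + v_p(y) = 3 + 3 = 6. (Direct check: xy = 1687500 = 5^6 · (108).)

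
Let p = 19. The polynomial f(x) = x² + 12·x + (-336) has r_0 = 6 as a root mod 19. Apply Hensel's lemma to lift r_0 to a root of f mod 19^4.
r_3 = 126546 (mod 130321)

Hensel: r_{i+1} = r_i − f(r_i)·(f′(r_i))^{-1} mod 19^{i+2}, f′(x) = 2x + 12. Iterate:
  r_0 = 6 (mod 19)
  r_1 = 196 (mod 361)
  r_2 = 3084 (mod 6859)
  r_3 = 126546 (mod 130321)
Final: r = 126546 satisfies f(r) ≡ 0 mod 19^4.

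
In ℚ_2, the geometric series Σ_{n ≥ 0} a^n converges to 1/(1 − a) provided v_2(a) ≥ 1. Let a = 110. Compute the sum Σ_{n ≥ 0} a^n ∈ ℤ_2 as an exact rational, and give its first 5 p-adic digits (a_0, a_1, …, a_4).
Σ a^n = 1/(1 − a) = -1/109;  first 5 digits = (1, 1, 0, 1, 1)

v_2(a) = 1 ≥ 1, so the series converges in ℤ_2 to 1/(1 − a) = 1/(1 − 110) = -1/109. Expand this rational in ℤ_2: compute digits iteratively via d_i = x_i mod 2, x_{i+1} = (x_i − d_i)/2. The first 5 digits are (1, 1, 0, 1, 1).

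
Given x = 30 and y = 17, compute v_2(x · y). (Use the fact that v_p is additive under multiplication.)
v_2(510) = 1

v_p(x) = 1 (factor: 30 = 2^1 · 15); v_p(y) = 0 (factor: 17 = 2^0 · 17). Additivity: v_p(xy) = v_p(x) + v_p(y) = 1 + 0 = 1. (Direct check: xy = 510 = 2^1 · (255).)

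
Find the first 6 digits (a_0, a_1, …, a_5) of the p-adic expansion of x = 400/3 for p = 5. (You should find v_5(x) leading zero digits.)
(a_0, …, a_5) = (0, 0, 2, 4, 1, 3)

v_5(400/3) = 2, so a_0 = ... = a_1 = 0. Factor out: x = 5^2 · u with u = 16/3 a unit in ℤ_5. Expand u iteratively via a_{v+i} = u_i mod 5, u_{i+1} = (u_i − a_{v+i})/5:
  u_0 = 16/3;  a_2 = 2;  u_1 = (u_0 − 2)/5 = 2/3
  u_1 = 2/3;  a_3 = 4;  u_2 = (u_1 − 4)/5 = -2/3
  u_2 = -2/3;  a_4 = 1;  u_3 = (u_2 − 1)/5 = -1/3
  u_3 = -1/3;  a_5 = 3;  u_4 = (u_3 − 3)/5 = -2/3
Digits: (0, 0, 2, 4, 1, 3).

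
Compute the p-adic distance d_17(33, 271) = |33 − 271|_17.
d_17(33, 271) = 1/17

Step 1 — x − y = 33 − 271 = -238. Step 2 — v_17(-238) = 1 (factor: -238 = −(17^1 · 14); the sign does not affect v_p). Step 3 — |x − y|_17 = 17^{-1} = 1/17.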